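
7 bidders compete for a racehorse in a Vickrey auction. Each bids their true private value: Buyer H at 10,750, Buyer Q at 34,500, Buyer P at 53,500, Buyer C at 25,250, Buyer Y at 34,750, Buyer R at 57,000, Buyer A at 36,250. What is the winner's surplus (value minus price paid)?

Bids in descending order: Buyer R 57,000 > Buyer P 53,500 > Buyer A 36,250 > Buyer Y 34,750 > Buyer Q 34,500 > Buyer C 25,250 > Buyer H 10,750.
Buyer R wins with the top bid and pays the second-highest, 53,500.
Surplus = 57,000 − 53,500 = 3,500.

Surplus = 3,500.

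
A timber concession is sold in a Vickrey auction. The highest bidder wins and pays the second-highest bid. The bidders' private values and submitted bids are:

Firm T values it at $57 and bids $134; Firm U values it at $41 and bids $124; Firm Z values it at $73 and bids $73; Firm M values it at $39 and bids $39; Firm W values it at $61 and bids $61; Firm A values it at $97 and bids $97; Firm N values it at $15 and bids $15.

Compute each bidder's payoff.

Bids in descending order: Firm T $134; Firm U $124; Firm A $97; Firm Z $73; Firm W $61; Firm M $39; Firm N $15.
Firm T has the top bid and wins; the price is the second-highest bid, $124.
Firm T's payoff = $57 − $124 = -$67. All other bidders lose, so their payoff is 0.

Payoffs: Firm T -$67, Firm U $0, Firm Z $0, Firm M $0, Firm W $0, Firm A $0, Firm N $0.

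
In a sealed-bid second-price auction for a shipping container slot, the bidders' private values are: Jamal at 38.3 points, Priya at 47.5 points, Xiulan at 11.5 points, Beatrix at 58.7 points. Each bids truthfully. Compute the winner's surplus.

Winner's surplus: 11.2 points.

Bids in descending order: Beatrix 58.7 points; Priya 47.5 points; Jamal 38.3 points; Xiulan 11.5 points.
Beatrix wins with the top bid and pays the second-highest, 47.5 points.
Surplus = 58.7 points − 47.5 points = 11.2 points.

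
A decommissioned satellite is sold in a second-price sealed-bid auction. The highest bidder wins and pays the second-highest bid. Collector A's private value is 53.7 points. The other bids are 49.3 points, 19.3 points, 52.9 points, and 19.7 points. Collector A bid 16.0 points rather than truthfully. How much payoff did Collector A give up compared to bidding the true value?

The highest competing bid is 52.9 points.
Bidding truthfully at 53.7 points: Collector A has the top bid, wins, and pays the second-highest bid 52.9 points. Payoff = 53.7 points − 52.9 points = 0.8 points.
Bidding 16.0 points: the top bid is 52.9 points (a rival), so Collector A loses. Payoff = 0.0 points.
Regret = truthful payoff − actual payoff = 0.8 points − 0.0 points = 0.8 points.

0.8 points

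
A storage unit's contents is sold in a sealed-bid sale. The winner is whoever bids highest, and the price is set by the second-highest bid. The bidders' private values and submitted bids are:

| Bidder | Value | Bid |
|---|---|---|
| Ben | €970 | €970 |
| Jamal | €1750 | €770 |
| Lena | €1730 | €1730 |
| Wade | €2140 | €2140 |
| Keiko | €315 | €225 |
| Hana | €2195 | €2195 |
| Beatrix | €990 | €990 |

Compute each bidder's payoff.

Bids in descending order: Hana €2195 > Wade €2140 > Lena €1730 > Beatrix €990 > Ben €970 > Jamal €770 > Keiko €225.
Hana has the top bid and wins; the price is the second-highest bid, €2140.
Hana's payoff = €2195 − €2140 = €55. All other bidders lose, so their payoff is 0.

Payoffs: Ben €0, Jamal €0, Lena €0, Wade €0, Keiko €0, Hana €55, Beatrix €0.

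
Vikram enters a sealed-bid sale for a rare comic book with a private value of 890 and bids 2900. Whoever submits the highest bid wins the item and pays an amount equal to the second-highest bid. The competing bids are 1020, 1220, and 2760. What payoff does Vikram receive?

Highest competing bid: 2760.
Vikram's bid 2900 is the highest overall, so Vikram wins and pays the second-highest bid, 2760.
Payoff = value − price = 890 − 2760 = -1870.
Overbidding won the item at a price above value — truthful bidding would have avoided this loss.

Vikram's payoff: -1870.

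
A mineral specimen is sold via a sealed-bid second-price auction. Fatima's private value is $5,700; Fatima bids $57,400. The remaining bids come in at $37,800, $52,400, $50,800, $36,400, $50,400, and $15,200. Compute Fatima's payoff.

Payoff = -$46,700.

Highest competing bid: $52,400.
Fatima's bid $57,400 is the highest overall, so Fatima wins and pays the second-highest bid, $52,400.
Payoff = value − price = $5,700 − $52,400 = -$46,700.
Overbidding won the item at a price above value — truthful bidding would have avoided this loss.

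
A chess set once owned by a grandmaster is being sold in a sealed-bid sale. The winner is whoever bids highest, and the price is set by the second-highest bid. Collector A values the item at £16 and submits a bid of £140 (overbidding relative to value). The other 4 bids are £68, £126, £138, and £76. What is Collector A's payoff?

Highest competing bid: £138.
Collector A's bid £140 is the highest overall, so Collector A wins and pays the second-highest bid, £138.
Payoff = value − price = £16 − £138 = -£122.
Overbidding won the item at a price above value — truthful bidding would have avoided this loss.

Collector A's payoff: -£122.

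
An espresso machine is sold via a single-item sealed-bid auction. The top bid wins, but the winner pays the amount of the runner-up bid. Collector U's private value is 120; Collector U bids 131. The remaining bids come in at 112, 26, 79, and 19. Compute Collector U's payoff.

Collector U's payoff: 8.

Highest competing bid: 112.
Collector U's bid 131 is the highest overall, so Collector U wins and pays the second-highest bid, 112.
Payoff = value − price = 120 − 112 = 8.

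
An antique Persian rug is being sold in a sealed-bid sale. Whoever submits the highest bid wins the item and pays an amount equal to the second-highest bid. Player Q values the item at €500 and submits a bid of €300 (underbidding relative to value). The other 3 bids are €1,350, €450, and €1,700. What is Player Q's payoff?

Highest competing bid: €1,700.
Player Q's bid €300 is not the highest, so Player Q loses, pays nothing, and earns zero payoff.

€0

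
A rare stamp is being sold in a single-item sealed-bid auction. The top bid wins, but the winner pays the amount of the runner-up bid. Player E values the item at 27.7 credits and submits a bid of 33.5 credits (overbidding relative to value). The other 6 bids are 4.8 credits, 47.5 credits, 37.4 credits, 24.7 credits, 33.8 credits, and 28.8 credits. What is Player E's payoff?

Highest competing bid: 47.5 credits.
Player E's bid 33.5 credits is not the highest, so Player E loses, pays nothing, and earns zero payoff.

Payoff = 0.0 credits.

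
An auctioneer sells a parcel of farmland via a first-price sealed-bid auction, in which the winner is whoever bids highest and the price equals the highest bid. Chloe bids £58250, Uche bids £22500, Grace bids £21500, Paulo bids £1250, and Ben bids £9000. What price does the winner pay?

The winner pays £58250.

Sorted high to low: Chloe £58250; Uche £22500; Grace £21500; Ben £9000; Paulo £1250.
Chloe is the highest bidder, so Chloe wins.
Under the first-price rule, the price is the highest bid: £58250.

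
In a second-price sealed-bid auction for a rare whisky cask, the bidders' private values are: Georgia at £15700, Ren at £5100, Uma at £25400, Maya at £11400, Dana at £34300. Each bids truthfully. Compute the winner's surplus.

Ordered from highest: Dana £34300, then Uma £25400, then Georgia £15700, then Maya £11400, then Ren £5100.
Dana wins with the top bid and pays the second-highest, £25400.
Surplus = £34300 − £25400 = £8900.

Winner's surplus: £8900.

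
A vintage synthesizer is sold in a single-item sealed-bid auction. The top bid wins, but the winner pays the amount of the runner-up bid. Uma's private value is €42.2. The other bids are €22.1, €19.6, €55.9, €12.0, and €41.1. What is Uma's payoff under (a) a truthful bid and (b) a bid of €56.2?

Truthful: €0.0; alternative: -€13.7.

The highest competing bid is €55.9.
Bidding truthfully at €42.2: the top bid is €55.9 (a rival), so Uma loses. Payoff = €0.0.
Bidding €56.2: Uma has the top bid, wins, and pays the second-highest bid €55.9. Payoff = €42.2 − €55.9 = -€13.7.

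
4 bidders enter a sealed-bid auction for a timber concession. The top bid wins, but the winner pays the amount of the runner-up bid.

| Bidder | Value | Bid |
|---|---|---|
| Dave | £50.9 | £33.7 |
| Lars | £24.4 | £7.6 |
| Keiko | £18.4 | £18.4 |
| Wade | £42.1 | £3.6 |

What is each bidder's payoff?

Dave £32.5, Lars £0.0, Keiko £0.0, Wade £0.0.

Ranking the bids: Dave £33.7 > Keiko £18.4 > Lars £7.6 > Wade £3.6.
Dave has the top bid and wins; the price is the second-highest bid, £18.4.
Dave's payoff = £50.9 − £18.4 = £32.5. All other bidders lose, so their payoff is 0.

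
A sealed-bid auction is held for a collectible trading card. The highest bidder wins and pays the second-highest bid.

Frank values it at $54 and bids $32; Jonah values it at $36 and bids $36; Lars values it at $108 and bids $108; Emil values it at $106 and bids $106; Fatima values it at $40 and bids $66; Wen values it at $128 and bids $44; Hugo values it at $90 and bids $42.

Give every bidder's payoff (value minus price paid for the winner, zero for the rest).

Sorted high to low: Lars $108 > Emil $106 > Fatima $66 > Wen $44 > Hugo $42 > Jonah $36 > Frank $32.
Lars has the top bid and wins; the price is the second-highest bid, $106.
Lars's payoff = $108 − $106 = $2. All other bidders lose, so their payoff is 0.

Payoffs: Frank $0, Jonah $0, Lars $2, Emil $0, Fatima $0, Wen $0, Hugo $0.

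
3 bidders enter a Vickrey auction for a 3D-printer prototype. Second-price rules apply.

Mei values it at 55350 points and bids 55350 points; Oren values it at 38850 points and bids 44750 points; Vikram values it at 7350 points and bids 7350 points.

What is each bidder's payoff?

Bids in descending order: Mei 55350 points > Oren 44750 points > Vikram 7350 points.
Mei has the top bid and wins; the price is the second-highest bid, 44750 points.
Mei's payoff = 55350 points − 44750 points = 10600 points. All other bidders lose, so their payoff is 0.

Mei 10600 points, Oren 0 points, Vikram 0 points.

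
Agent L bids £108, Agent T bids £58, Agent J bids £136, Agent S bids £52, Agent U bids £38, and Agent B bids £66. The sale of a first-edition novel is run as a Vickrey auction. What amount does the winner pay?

Price paid: £108.

Ranking the bids: Agent J £136; Agent L £108; Agent B £66; Agent T £58; Agent S £52; Agent U £38.
Agent J has the highest bid, so Agent J wins.
The second-highest bid is £108, so that is what Agent J pays.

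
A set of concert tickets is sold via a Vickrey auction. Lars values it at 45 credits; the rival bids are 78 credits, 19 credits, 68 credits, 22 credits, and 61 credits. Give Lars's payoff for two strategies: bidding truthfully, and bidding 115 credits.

The highest competing bid is 78 credits.
Bidding truthfully at 45 credits: the top bid is 78 credits (a rival), so Lars loses. Payoff = 0 credits.
Bidding 115 credits: Lars has the top bid, wins, and pays the second-highest bid 78 credits. Payoff = 45 credits − 78 credits = -33 credits.

(a) 0 credits  (b) -33 credits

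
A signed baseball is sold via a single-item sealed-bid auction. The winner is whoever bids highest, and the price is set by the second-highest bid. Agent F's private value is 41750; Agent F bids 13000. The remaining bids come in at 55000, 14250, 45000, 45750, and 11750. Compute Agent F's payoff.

Highest competing bid: 55000.
Agent F's bid 13000 is not the highest, so Agent F loses, pays nothing, and earns zero payoff.

Payoff = 0.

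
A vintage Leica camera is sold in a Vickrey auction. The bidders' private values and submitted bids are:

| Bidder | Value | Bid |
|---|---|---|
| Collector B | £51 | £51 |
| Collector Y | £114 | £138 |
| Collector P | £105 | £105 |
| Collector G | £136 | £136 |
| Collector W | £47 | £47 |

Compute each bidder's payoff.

Collector B £0, Collector Y -£22, Collector P £0, Collector G £0, Collector W £0.

Sorted high to low: Collector Y £138; Collector G £136; Collector P £105; Collector B £51; Collector W £47.
Collector Y has the top bid and wins; the price is the second-highest bid, £136.
Collector Y's payoff = £114 − £136 = -£22. All other bidders lose, so their payoff is 0.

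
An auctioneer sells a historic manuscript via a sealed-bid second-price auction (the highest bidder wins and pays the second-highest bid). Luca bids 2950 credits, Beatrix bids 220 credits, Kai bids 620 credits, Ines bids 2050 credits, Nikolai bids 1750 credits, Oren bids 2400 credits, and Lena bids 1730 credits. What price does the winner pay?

2400 credits

Sorted high to low: Luca 2950 credits, then Oren 2400 credits, then Ines 2050 credits, then Nikolai 1750 credits, then Lena 1730 credits, then Kai 620 credits, then Beatrix 220 credits.
Luca is the highest bidder, so Luca wins.
Under the second-price rule, the price is the second-highest bid: 2400 credits.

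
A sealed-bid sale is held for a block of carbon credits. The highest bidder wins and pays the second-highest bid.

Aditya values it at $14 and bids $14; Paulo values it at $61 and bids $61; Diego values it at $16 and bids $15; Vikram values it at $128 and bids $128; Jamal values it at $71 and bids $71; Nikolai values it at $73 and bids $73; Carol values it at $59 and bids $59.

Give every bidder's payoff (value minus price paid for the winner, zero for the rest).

Payoffs: Aditya $0, Paulo $0, Diego $0, Vikram $55, Jamal $0, Nikolai $0, Carol $0.

Sorted high to low: Vikram $128; Nikolai $73; Jamal $71; Paulo $61; Carol $59; Diego $15; Aditya $14.
Vikram has the top bid and wins; the price is the second-highest bid, $73.
Vikram's payoff = $128 − $73 = $55. All other bidders lose, so their payoff is 0.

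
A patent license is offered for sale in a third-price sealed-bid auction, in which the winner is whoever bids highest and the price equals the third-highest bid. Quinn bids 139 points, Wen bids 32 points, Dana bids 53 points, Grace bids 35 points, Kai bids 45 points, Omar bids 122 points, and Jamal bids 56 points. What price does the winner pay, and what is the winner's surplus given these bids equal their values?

The winner pays 56 points for a surplus of 83 points.

Ordered from highest: Quinn 139 points, then Omar 122 points, then Jamal 56 points, then Dana 53 points, then Kai 45 points, then Grace 35 points, then Wen 32 points.
Quinn is the highest bidder, so Quinn wins.
Under the third-price rule, the price is the third-highest bid: 56 points.
Surplus = 139 points − 56 points = 83 points.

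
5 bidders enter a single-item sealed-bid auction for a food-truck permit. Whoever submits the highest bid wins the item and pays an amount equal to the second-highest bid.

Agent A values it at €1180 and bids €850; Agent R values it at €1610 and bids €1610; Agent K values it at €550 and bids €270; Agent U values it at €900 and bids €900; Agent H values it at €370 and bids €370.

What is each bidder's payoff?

Ordered from highest: Agent R €1610 > Agent U €900 > Agent A €850 > Agent H €370 > Agent K €270.
Agent R has the top bid and wins; the price is the second-highest bid, €900.
Agent R's payoff = €1610 − €900 = €710. All other bidders lose, so their payoff is 0.

Payoffs: Agent A €0, Agent R €710, Agent K €0, Agent U €0, Agent H €0.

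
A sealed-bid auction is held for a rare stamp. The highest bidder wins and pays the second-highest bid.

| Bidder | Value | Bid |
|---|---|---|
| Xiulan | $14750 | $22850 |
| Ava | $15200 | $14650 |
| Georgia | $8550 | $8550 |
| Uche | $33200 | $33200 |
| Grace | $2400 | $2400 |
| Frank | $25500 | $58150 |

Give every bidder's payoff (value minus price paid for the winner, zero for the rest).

Ordered from highest: Frank $58150, then Uche $33200, then Xiulan $22850, then Ava $14650, then Georgia $8550, then Grace $2400.
Frank has the top bid and wins; the price is the second-highest bid, $33200.
Frank's payoff = $25500 − $33200 = -$7700. All other bidders lose, so their payoff is 0.

Payoffs: Xiulan $0, Ava $0, Georgia $0, Uche $0, Grace $0, Frank -$7700.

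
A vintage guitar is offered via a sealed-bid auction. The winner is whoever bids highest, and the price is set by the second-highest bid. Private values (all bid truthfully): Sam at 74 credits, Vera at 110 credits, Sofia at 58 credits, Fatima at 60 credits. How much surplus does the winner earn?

36 credits

Ordered from highest: Vera 110 credits, then Sam 74 credits, then Fatima 60 credits, then Sofia 58 credits.
Vera wins with the top bid and pays the second-highest, 74 credits.
Surplus = 110 credits − 74 credits = 36 credits.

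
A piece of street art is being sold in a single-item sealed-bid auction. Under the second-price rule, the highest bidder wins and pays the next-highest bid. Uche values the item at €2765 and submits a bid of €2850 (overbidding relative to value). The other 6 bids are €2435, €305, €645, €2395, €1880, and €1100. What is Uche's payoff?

€330

Highest competing bid: €2435.
Uche's bid €2850 is the highest overall, so Uche wins and pays the second-highest bid, €2435.
Payoff = value − price = €2765 − €2435 = €330.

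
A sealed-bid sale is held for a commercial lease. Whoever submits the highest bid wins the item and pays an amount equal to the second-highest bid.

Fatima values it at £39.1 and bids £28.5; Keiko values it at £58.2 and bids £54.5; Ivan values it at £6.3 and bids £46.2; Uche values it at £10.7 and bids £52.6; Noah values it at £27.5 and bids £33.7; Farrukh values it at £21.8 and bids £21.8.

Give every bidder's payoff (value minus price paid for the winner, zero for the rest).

Payoffs: Fatima £0.0, Keiko £5.6, Ivan £0.0, Uche £0.0, Noah £0.0, Farrukh £0.0.

Ranking the bids: Keiko £54.5, then Uche £52.6, then Ivan £46.2, then Noah £33.7, then Fatima £28.5, then Farrukh £21.8.
Keiko has the top bid and wins; the price is the second-highest bid, £52.6.
Keiko's payoff = £58.2 − £52.6 = £5.6. All other bidders lose, so their payoff is 0.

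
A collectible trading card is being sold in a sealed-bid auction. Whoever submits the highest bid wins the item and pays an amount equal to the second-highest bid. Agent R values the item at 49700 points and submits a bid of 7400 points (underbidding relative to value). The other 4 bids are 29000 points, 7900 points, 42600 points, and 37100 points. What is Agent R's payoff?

Highest competing bid: 42600 points.
Agent R's bid 7400 points is not the highest, so Agent R loses, pays nothing, and earns zero payoff.

Payoff = 0 points.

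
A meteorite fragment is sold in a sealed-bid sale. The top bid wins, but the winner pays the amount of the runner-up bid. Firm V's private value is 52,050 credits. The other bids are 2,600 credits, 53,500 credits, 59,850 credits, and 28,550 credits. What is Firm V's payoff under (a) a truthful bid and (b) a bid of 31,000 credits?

The highest competing bid is 59,850 credits.
Bidding truthfully at 52,050 credits: the top bid is 59,850 credits (a rival), so Firm V loses. Payoff = 0 credits.
Bidding 31,000 credits: the top bid is 59,850 credits (a rival), so Firm V loses. Payoff = 0 credits.
The bid only affects whether you win, not the price — here both bids land on the same side of the top rival bid, so the deviation is payoff-neutral.

(a) 0 credits  (b) 0 credits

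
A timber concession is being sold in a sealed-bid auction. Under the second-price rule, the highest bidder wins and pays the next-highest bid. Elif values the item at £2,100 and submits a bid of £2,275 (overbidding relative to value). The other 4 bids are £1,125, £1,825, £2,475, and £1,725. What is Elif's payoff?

Elif's payoff: £0.

Highest competing bid: £2,475.
Elif's bid £2,275 is not the highest, so Elif loses, pays nothing, and earns zero payoff.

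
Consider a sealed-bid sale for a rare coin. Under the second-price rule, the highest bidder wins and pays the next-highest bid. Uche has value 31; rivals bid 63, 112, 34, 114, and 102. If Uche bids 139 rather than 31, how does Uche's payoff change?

Payoff change: -83.

The highest competing bid is 114.
Bidding truthfully at 31: the top bid is 114 (a rival), so Uche loses. Payoff = 0.
Bidding 139: Uche has the top bid, wins, and pays the second-highest bid 114. Payoff = 31 − 114 = -83.
Change = -83 − 0 = -83.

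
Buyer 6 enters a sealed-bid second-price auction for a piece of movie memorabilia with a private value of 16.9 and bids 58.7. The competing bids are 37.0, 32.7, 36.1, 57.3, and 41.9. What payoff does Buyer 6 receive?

-40.4

Highest competing bid: 57.3.
Buyer 6's bid 58.7 is the highest overall, so Buyer 6 wins and pays the second-highest bid, 57.3.
Payoff = value − price = 16.9 − 57.3 = -40.4.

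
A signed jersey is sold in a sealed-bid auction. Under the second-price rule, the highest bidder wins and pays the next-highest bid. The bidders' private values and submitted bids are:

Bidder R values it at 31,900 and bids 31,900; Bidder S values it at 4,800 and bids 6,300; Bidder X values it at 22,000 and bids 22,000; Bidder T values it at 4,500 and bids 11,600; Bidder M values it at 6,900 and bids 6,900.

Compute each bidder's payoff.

Bidder R 9,900, Bidder S 0, Bidder X 0, Bidder T 0, Bidder M 0.

Ranking the bids: Bidder R 31,900; Bidder X 22,000; Bidder T 11,600; Bidder M 6,900; Bidder S 6,300.
Bidder R has the top bid and wins; the price is the second-highest bid, 22,000.
Bidder R's payoff = 31,900 − 22,000 = 9,900. All other bidders lose, so their payoff is 0.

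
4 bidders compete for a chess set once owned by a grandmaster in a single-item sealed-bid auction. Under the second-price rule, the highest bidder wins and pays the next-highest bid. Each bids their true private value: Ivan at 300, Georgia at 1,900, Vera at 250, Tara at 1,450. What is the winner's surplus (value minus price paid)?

Winner's surplus: 450.

Ordered from highest: Georgia 1,900; Tara 1,450; Ivan 300; Vera 250.
Georgia wins with the top bid and pays the second-highest, 1,450.
Surplus = 1,900 − 1,450 = 450.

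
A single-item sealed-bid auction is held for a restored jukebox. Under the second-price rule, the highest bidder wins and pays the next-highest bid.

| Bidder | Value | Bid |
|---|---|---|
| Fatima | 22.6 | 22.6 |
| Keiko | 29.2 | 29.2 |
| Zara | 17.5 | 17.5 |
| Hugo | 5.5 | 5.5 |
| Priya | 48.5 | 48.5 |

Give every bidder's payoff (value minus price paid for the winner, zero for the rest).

Fatima 0.0, Keiko 0.0, Zara 0.0, Hugo 0.0, Priya 19.3.

Ranking the bids: Priya 48.5; Keiko 29.2; Fatima 22.6; Zara 17.5; Hugo 5.5.
Priya has the top bid and wins; the price is the second-highest bid, 29.2.
Priya's payoff = 48.5 − 29.2 = 19.3. All other bidders lose, so their payoff is 0.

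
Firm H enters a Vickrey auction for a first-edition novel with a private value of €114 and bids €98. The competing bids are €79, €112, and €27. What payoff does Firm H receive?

€0

Highest competing bid: €112.
Firm H's bid €98 is not the highest, so Firm H loses, pays nothing, and earns zero payoff.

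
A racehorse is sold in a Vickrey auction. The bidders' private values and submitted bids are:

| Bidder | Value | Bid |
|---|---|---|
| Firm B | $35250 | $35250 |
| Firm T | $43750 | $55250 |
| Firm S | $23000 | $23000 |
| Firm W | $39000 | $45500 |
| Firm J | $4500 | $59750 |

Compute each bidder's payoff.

Firm B $0, Firm T $0, Firm S $0, Firm W $0, Firm J -$50750.

Ranking the bids: Firm J $59750; Firm T $55250; Firm W $45500; Firm B $35250; Firm S $23000.
Firm J has the top bid and wins; the price is the second-highest bid, $55250.
Firm J's payoff = $4500 − $55250 = -$50750. All other bidders lose, so their payoff is 0.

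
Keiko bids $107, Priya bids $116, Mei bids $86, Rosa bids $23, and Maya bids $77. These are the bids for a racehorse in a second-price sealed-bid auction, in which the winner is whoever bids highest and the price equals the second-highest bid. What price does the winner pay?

Sorted high to low: Priya $116 > Keiko $107 > Mei $86 > Maya $77 > Rosa $23.
Priya is the highest bidder, so Priya wins.
Under the second-price rule, the price is the second-highest bid: $107.

Price paid: $107.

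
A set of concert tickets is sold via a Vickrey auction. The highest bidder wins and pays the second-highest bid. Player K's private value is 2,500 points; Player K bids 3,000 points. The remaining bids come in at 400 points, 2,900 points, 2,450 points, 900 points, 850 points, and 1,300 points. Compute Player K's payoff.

Payoff = -400 points.

Highest competing bid: 2,900 points.
Player K's bid 3,000 points is the highest overall, so Player K wins and pays the second-highest bid, 2,900 points.
Payoff = value − price = 2,500 points − 2,900 points = -400 points.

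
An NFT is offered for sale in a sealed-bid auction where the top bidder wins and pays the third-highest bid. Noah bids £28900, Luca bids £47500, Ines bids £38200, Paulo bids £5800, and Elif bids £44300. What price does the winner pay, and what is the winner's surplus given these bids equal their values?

The winner pays £38200 for a surplus of £9300.

Ordered from highest: Luca £47500 > Elif £44300 > Ines £38200 > Noah £28900 > Paulo £5800.
Luca is the highest bidder, so Luca wins.
Under the third-price rule, the price is the third-highest bid: £38200.
Surplus = £47500 − £38200 = £9300.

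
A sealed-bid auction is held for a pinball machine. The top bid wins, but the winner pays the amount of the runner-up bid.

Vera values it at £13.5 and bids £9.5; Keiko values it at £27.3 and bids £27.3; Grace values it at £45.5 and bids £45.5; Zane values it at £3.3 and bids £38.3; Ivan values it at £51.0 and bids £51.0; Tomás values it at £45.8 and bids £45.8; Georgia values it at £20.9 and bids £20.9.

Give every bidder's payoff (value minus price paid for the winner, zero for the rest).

Bids in descending order: Ivan £51.0, then Tomás £45.8, then Grace £45.5, then Zane £38.3, then Keiko £27.3, then Georgia £20.9, then Vera £9.5.
Ivan has the top bid and wins; the price is the second-highest bid, £45.8.
Ivan's payoff = £51.0 − £45.8 = £5.2. All other bidders lose, so their payoff is 0.

Vera £0.0, Keiko £0.0, Grace £0.0, Zane £0.0, Ivan £5.2, Tomás £0.0, Georgia £0.0.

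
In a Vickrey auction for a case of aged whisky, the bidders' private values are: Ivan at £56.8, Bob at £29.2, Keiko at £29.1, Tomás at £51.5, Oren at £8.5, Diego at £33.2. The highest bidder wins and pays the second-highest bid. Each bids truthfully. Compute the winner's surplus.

Winner's surplus: £5.3.

Bids in descending order: Ivan £56.8 > Tomás £51.5 > Diego £33.2 > Bob £29.2 > Keiko £29.1 > Oren £8.5.
Ivan wins with the top bid and pays the second-highest, £51.5.
Surplus = £56.8 − £51.5 = £5.3.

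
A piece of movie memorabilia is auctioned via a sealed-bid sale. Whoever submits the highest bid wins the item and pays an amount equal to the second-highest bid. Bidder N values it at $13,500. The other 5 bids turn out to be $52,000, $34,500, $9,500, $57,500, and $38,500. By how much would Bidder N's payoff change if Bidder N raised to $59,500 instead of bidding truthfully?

The highest competing bid is $57,500.
Bidding truthfully at $13,500: the top bid is $57,500 (a rival), so Bidder N loses. Payoff = $0.
Bidding $59,500: Bidder N has the top bid, wins, and pays the second-highest bid $57,500. Payoff = $13,500 − $57,500 = -$44,000.
Change = -$44,000 − $0 = -$44,000.
This is the dominant-strategy logic: truthful bidding weakly beats any alternative.

Change in payoff: -$44,000.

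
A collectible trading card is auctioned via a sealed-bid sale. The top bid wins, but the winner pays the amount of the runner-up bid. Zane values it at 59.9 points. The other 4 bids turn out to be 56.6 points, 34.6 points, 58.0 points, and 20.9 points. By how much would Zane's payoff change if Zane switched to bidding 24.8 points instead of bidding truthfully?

The highest competing bid is 58.0 points.
Bidding truthfully at 59.9 points: Zane has the top bid, wins, and pays the second-highest bid 58.0 points. Payoff = 59.9 points − 58.0 points = 1.9 points.
Bidding 24.8 points: the top bid is 58.0 points (a rival), so Zane loses. Payoff = 0.0 points.
Change = 0.0 points − 1.9 points = -1.9 points.

-1.9 points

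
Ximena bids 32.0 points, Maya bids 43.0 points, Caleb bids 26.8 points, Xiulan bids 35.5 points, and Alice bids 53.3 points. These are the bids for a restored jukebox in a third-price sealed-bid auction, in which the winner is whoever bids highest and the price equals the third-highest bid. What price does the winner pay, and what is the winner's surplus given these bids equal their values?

Ranking the bids: Alice 53.3 points, then Maya 43.0 points, then Xiulan 35.5 points, then Ximena 32.0 points, then Caleb 26.8 points.
Alice is the highest bidder, so Alice wins.
Under the third-price rule, the price is the third-highest bid: 35.5 points.
Surplus = 53.3 points − 35.5 points = 17.8 points.

Price 35.5 points; surplus 17.8 points.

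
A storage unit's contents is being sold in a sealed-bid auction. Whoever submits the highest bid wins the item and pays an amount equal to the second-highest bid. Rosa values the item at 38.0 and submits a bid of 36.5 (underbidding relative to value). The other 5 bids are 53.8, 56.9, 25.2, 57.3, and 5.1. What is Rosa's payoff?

Rosa's payoff: 0.0.

Highest competing bid: 57.3.
Rosa's bid 36.5 is not the highest, so Rosa loses, pays nothing, and earns zero payoff.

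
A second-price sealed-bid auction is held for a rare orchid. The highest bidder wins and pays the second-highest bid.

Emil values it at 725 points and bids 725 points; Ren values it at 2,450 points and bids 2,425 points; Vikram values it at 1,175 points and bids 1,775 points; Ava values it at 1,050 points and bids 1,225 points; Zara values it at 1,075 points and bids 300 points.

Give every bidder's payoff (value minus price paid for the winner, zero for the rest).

Emil 0 points, Ren 675 points, Vikram 0 points, Ava 0 points, Zara 0 points.

Bids in descending order: Ren 2,425 points; Vikram 1,775 points; Ava 1,225 points; Emil 725 points; Zara 300 points.
Ren has the top bid and wins; the price is the second-highest bid, 1,775 points.
Ren's payoff = 2,450 points − 1,775 points = 675 points. All other bidders lose, so their payoff is 0.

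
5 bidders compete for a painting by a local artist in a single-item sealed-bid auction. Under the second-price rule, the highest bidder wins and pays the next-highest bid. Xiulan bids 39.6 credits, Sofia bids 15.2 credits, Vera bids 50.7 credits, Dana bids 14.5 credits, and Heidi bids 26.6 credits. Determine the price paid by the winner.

Sorted high to low: Vera 50.7 credits, then Xiulan 39.6 credits, then Heidi 26.6 credits, then Sofia 15.2 credits, then Dana 14.5 credits.
Vera has the highest bid, so Vera wins.
The second-highest bid is 39.6 credits, so that is what Vera pays.

Price paid: 39.6 credits.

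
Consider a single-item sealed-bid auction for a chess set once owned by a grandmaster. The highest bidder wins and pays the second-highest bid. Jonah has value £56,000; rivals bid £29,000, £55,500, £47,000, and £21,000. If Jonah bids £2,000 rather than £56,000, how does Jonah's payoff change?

Payoff change: -£500.

The highest competing bid is £55,500.
Bidding truthfully at £56,000: Jonah has the top bid, wins, and pays the second-highest bid £55,500. Payoff = £56,000 − £55,500 = £500.
Bidding £2,000: the top bid is £55,500 (a rival), so Jonah loses. Payoff = £0.
Change = £0 − £500 = -£500.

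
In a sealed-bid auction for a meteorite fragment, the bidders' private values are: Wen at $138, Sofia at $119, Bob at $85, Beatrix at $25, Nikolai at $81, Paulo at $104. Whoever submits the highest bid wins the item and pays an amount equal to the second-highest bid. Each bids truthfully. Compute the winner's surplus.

Bids in descending order: Wen $138; Sofia $119; Paulo $104; Bob $85; Nikolai $81; Beatrix $25.
Wen wins with the top bid and pays the second-highest, $119.
Surplus = $138 − $119 = $19.

Winner's surplus: $19.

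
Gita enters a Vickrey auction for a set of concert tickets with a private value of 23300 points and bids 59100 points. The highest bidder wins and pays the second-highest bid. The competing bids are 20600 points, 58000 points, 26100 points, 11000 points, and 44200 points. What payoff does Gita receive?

-34700 points

Highest competing bid: 58000 points.
Gita's bid 59100 points is the highest overall, so Gita wins and pays the second-highest bid, 58000 points.
Payoff = value − price = 23300 points − 58000 points = -34700 points.
Overbidding won the item at a price above value — truthful bidding would have avoided this loss.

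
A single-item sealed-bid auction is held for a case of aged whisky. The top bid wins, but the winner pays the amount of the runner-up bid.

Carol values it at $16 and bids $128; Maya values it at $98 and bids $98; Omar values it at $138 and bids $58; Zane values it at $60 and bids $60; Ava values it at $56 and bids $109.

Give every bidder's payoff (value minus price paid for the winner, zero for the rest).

Ordered from highest: Carol $128, then Ava $109, then Maya $98, then Zane $60, then Omar $58.
Carol has the top bid and wins; the price is the second-highest bid, $109.
Carol's payoff = $16 − $109 = -$93. All other bidders lose, so their payoff is 0.

Carol -$93, Maya $0, Omar $0, Zane $0, Ava $0.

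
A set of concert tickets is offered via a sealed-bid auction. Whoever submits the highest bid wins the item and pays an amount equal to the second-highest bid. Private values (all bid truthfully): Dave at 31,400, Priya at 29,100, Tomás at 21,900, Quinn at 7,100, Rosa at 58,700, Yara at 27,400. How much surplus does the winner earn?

27,300

Ordered from highest: Rosa 58,700 > Dave 31,400 > Priya 29,100 > Yara 27,400 > Tomás 21,900 > Quinn 7,100.
Rosa wins with the top bid and pays the second-highest, 31,400.
Surplus = 58,700 − 31,400 = 27,300.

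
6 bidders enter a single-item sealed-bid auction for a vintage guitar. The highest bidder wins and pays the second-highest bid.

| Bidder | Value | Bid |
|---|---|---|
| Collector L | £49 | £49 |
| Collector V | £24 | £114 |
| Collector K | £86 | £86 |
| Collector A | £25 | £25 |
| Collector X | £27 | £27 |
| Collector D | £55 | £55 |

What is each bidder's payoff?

Collector L £0, Collector V -£62, Collector K £0, Collector A £0, Collector X £0, Collector D £0.

Ranking the bids: Collector V £114, then Collector K £86, then Collector D £55, then Collector L £49, then Collector X £27, then Collector A £25.
Collector V has the top bid and wins; the price is the second-highest bid, £86.
Collector V's payoff = £24 − £86 = -£62. All other bidders lose, so their payoff is 0.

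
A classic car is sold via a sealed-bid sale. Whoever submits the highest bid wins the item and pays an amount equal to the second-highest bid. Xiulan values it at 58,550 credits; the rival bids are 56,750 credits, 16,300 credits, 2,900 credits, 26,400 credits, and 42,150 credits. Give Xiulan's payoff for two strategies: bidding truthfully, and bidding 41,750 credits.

The highest competing bid is 56,750 credits.
Bidding truthfully at 58,550 credits: Xiulan has the top bid, wins, and pays the second-highest bid 56,750 credits. Payoff = 58,550 credits − 56,750 credits = 1,800 credits.
Bidding 41,750 credits: the top bid is 56,750 credits (a rival), so Xiulan loses. Payoff = 0 credits.

Truthful: 1,800 credits; alternative: 0 credits.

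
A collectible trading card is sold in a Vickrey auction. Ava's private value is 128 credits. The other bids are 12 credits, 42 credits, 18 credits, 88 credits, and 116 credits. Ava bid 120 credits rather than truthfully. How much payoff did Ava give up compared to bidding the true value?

The highest competing bid is 116 credits.
Bidding truthfully at 128 credits: Ava has the top bid, wins, and pays the second-highest bid 116 credits. Payoff = 128 credits − 116 credits = 12 credits.
Bidding 120 credits: Ava has the top bid, wins, and pays the second-highest bid 116 credits. Payoff = 128 credits − 116 credits = 12 credits.
Regret = truthful payoff − actual payoff = 12 credits − 12 credits = 0 credits.
The bid only affects whether you win, not the price — here both bids land on the same side of the top rival bid, so the deviation is payoff-neutral.

0 credits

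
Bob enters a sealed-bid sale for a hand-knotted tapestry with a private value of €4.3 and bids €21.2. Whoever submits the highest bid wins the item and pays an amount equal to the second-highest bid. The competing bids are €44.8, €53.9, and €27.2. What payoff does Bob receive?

Highest competing bid: €53.9.
Bob's bid €21.2 is not the highest, so Bob loses, pays nothing, and earns zero payoff.

€0.0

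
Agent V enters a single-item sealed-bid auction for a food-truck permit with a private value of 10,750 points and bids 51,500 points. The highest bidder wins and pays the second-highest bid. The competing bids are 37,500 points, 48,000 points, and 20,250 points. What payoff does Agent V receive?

-37,250 points

Highest competing bid: 48,000 points.
Agent V's bid 51,500 points is the highest overall, so Agent V wins and pays the second-highest bid, 48,000 points.
Payoff = value − price = 10,750 points − 48,000 points = -37,250 points.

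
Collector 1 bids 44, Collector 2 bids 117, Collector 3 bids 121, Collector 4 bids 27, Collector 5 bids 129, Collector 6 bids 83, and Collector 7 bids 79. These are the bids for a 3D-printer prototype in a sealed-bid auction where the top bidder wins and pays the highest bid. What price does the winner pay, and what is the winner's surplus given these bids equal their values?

Ordered from highest: Collector 5 129, then Collector 3 121, then Collector 2 117, then Collector 6 83, then Collector 7 79, then Collector 1 44, then Collector 4 27.
Collector 5 is the highest bidder, so Collector 5 wins.
Under the first-price rule, the price is the highest bid: 129.
Surplus = 129 − 129 = 0.

Price 129; surplus 0.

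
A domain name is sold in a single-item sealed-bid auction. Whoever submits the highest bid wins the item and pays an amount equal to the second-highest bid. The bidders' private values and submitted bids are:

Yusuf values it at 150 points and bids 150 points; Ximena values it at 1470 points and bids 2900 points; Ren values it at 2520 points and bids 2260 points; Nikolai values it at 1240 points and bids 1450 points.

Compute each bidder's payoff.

Yusuf 0 points, Ximena -790 points, Ren 0 points, Nikolai 0 points.

Sorted high to low: Ximena 2900 points; Ren 2260 points; Nikolai 1450 points; Yusuf 150 points.
Ximena has the top bid and wins; the price is the second-highest bid, 2260 points.
Ximena's payoff = 1470 points − 2260 points = -790 points. All other bidders lose, so their payoff is 0.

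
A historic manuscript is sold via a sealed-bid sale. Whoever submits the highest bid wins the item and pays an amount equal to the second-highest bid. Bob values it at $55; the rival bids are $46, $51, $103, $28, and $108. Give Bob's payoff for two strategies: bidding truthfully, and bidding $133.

The highest competing bid is $108.
Bidding truthfully at $55: the top bid is $108 (a rival), so Bob loses. Payoff = $0.
Bidding $133: Bob has the top bid, wins, and pays the second-highest bid $108. Payoff = $55 − $108 = -$53.
Deviating from a truthful bid can only lose payoff in a second-price auction — never gain.

(a) $0  (b) -$53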